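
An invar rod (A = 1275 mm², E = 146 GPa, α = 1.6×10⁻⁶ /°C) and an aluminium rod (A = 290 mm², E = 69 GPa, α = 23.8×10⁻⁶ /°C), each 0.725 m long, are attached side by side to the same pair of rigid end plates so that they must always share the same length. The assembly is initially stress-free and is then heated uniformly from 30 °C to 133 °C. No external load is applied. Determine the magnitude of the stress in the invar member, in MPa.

σ ≈ 32.4 MPa (tensile)

The aluminium has the larger α, so on heating it would change length more than the invar if both were free. The rigid plates force a common final length, so the aluminium is put into compression and the invar into tension, with equal and opposite forces P (no external load).
Equating the net (thermal + elastic) strains gives |α₁ − α₂|·ΔT = P·[1/(A₁E₁) + 1/(A₂E₂)].
|α₁ − α₂|·ΔT = 22.2×10⁻⁶ × 103 = 0.002287.
1/(A₁E₁) + 1/(A₂E₂) = 1/(1275×146×10³) + 1/(290×69×10³) = 5.535×10⁻⁸ N⁻¹.
P = 0.002287 / 5.535×10⁻⁸ = 41310 N = 41.31 kN.
σ_{invar} = P/A₁ = 41310/1275 = 32.4 MPa, tensile.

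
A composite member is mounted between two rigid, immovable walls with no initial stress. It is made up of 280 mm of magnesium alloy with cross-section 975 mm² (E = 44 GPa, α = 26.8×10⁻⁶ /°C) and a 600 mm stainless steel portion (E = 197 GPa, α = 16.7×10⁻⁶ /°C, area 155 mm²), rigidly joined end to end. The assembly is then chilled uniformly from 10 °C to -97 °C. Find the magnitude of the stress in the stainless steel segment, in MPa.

σ ≈ 462 MPa (tensile)

Free thermal contraction of the whole bar: Σ αᵢΔT Lᵢ = 26.8×10⁻⁶×107×280 + 16.7×10⁻⁶×107×600 = 1.875 mm.
Since the ends are fixed, an axial force P builds up, equal in every segment, with P · Σ Lᵢ/(AᵢEᵢ) = δ_free.
Σ Lᵢ/(AᵢEᵢ) = 280/(975×44×10³) + 600/(155×197×10³) = 2.618×10⁻⁵ mm/N.
Hence P = δ_free / Σ(L/AE) = 1.875/2.618×10⁻⁵ = 71.63 kN (tensile).
σ_{stainless steel} = P / A = 71630 / 155 = 462.1 MPa.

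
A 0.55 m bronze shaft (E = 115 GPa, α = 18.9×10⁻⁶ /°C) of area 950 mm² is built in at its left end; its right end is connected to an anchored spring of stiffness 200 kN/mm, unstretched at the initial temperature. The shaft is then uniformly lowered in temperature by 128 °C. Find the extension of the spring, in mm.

δ ≈ 0.663 mm

If the spring were absent the shaft would shorten by αΔT L = 18.9×10⁻⁶ × 128 × 550 = 1.331 mm.
With a force P in the spring, the elastic change of the shaft is PL/(AE) and that of the spring is P/k; compatibility requires their sum to equal δ_free.
P [ L/(AE) + 1/k ] = δ_free → P [ 550/(950×115×10³) + 1/(200×10³) ] = 1.331.
P = 1.331 / 1.003×10⁻⁵ = 132600 N.
Spring extension = P/k = 132600/(200×10³) = 0.663 mm.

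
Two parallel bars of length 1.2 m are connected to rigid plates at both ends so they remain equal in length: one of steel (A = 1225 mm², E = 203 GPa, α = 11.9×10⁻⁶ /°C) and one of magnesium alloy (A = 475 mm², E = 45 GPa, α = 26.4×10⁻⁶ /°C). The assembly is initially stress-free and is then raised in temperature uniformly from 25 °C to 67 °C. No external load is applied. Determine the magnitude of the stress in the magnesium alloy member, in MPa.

σ ≈ 25.2 MPa (compressive)

Equilibrium of a rigid end plate with no external load gives equal and opposite internal forces ±P in the two members. Since α_{magnesium alloy} > α_{steel}, heating drives the magnesium alloy into compression and the steel into tension.
Equating the net (thermal + elastic) strains gives |α₁ − α₂|·ΔT = P·[1/(A₁E₁) + 1/(A₂E₂)].
|α₁ − α₂|·ΔT = 14.5×10⁻⁶ × 42 = 0.000609.
1/(A₁E₁) + 1/(A₂E₂) = 1/(1225×203×10³) + 1/(475×45×10³) = 5.08×10⁻⁸ N⁻¹.
So P = 0.000609 / 5.08×10⁻⁸ = 11.99 kN.
σ_{magnesium alloy} = P/A₂ = 11990/475 = 25.24 MPa, compressive.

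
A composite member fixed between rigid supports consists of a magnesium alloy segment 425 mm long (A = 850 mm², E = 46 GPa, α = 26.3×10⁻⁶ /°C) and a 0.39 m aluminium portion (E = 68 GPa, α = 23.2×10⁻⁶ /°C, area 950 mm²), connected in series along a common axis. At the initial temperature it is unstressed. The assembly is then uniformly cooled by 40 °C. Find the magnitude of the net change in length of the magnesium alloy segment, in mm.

|ΔL| ≈ 0.073 mm

If the supports were absent, the total length change would be Σ αᵢΔT Lᵢ = 26.3×10⁻⁶×40×425 + 23.2×10⁻⁶×40×390 = 0.809 mm.
Since the ends are fixed, an axial force P builds up, equal in every segment, with P · Σ Lᵢ/(AᵢEᵢ) = δ_free.
The series flexibility is Σ Lᵢ/(AᵢEᵢ) = 425/(850×46×10³) + 390/(950×68×10³) = 1.691×10⁻⁵ mm/N.
So P = 0.809 / 1.691×10⁻⁵ = 47.85 kN, tensile.
For the magnesium alloy segment, free thermal change = 26.3×10⁻⁶×40×425 = 0.4471 mm and elastic change from P = 47850×425/(850×46×10³) = 0.5201 mm; these oppose, so the net change is 0.073 mm (segment lengthens).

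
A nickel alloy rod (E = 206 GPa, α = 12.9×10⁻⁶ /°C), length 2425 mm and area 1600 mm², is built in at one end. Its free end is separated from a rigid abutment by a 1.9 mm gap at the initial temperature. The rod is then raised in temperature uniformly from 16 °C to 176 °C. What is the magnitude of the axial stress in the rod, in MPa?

σ ≈ 264 MPa (compressive)

Unrestrained expansion: δ_free = αΔT L = 12.9×10⁻⁶ × 160 × 2425 = 5.005 mm.
After closing the 1.9 mm clearance, 5.005 − 1.9 = 3.105 mm of expansion remains to be suppressed by the wall.
Compatibility: PL/(AE) = 3.105 mm, so σ = P/A = E × (3.105/2425) = 263.8 MPa.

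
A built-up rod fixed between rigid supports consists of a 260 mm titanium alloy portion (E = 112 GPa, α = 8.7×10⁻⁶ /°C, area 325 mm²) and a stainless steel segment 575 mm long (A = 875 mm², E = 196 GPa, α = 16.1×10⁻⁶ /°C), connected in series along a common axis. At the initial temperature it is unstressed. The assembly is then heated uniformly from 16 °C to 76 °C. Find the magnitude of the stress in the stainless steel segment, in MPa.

σ ≈ 75.3 MPa (compressive)

Free thermal expansion of the whole bar: Σ αᵢΔT Lᵢ = 8.7×10⁻⁶×60×260 + 16.1×10⁻⁶×60×575 = 0.6912 mm.
The rigid supports impose zero overall length change; the single axial force P common to all segments must satisfy P Σ Lᵢ/(AᵢEᵢ) = δ_free.
Σ Lᵢ/(AᵢEᵢ) = 260/(325×112×10³) + 575/(875×196×10³) = 1.05×10⁻⁵ mm/N.
P = 0.6912 / 1.05×10⁻⁵ = 65850 N = 65.85 kN, compressive.
σ_{stainless steel} = P / A = 65850 / 875 = 75.26 MPa.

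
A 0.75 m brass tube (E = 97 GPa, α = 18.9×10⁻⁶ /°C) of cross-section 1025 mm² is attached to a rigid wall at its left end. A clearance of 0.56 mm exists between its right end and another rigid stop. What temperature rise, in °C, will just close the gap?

ΔT ≈ 39.5 °C

The gap closes when αΔT L = 0.56 mm, since the tube is still unstressed at that instant.
So ΔT = g/(αL) = 0.56/(18.9×10⁻⁶ × 750) = 39.51 °C.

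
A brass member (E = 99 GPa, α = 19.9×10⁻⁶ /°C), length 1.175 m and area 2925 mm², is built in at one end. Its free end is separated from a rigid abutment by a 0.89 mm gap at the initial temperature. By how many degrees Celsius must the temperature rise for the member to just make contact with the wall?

ΔT ≈ 38.1 °C

The gap closes when αΔT L = 0.89 mm, since the member is still unstressed at that instant.
ΔT = 0.89 / (19.9×10⁻⁶ × 1175) = 38.06 °C.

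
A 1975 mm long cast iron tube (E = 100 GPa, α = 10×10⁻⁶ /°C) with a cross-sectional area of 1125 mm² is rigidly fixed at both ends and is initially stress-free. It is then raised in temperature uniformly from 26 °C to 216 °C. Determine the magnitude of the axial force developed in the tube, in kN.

P ≈ 214 kN (compressive)

Full restraint means ε = 0, so the stress is σ = EαΔT = 100×10³ × 10×10⁻⁶ × 190 = 190 MPa.
P = AEαΔT = 1125 × 100×10³ × 10×10⁻⁶ × 190 = 213.8 kN (compressive).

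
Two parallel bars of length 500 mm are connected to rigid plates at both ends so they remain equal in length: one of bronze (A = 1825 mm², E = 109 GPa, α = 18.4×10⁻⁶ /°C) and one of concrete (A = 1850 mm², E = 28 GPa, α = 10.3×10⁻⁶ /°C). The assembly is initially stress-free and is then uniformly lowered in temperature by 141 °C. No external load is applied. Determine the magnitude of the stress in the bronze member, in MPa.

Equilibrium of a rigid end plate with no external load gives equal and opposite internal forces ±P in the two members. Since α_{bronze} > α_{concrete}, cooling drives the bronze into tension and the concrete into compression.
Setting the final lengths equal and cancelling L: (α₁ − α₂)ΔT = P/(A₁E₁) + P/(A₂E₂).
|α₁ − α₂|·ΔT = 8.1×10⁻⁶ × 141 = 0.001142.
1/(A₁E₁) + 1/(A₂E₂) = 1/(1825×109×10³) + 1/(1850×28×10³) = 2.433×10⁻⁸ N⁻¹.
P = 0.001142 / 2.433×10⁻⁸ = 46940 N = 46.94 kN.
σ_{bronze} = P/A₁ = 46940/1825 = 25.72 MPa, tensile.

σ ≈ 25.7 MPa (tensile)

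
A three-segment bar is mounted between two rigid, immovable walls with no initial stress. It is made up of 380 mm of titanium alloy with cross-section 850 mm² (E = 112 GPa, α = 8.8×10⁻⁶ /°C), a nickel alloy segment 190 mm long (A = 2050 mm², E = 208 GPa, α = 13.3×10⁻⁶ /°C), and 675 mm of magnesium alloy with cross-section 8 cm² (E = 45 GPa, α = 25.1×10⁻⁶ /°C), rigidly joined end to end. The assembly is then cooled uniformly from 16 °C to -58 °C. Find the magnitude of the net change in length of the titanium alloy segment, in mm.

|ΔL| ≈ 0.0432 mm

If the supports were absent, the total length change would be Σ αᵢΔT Lᵢ = 8.8×10⁻⁶×74×380 + 13.3×10⁻⁶×74×190 + 25.1×10⁻⁶×74×675 = 1.688 mm.
Since the ends are fixed, an axial force P builds up, equal in every segment, with P · Σ Lᵢ/(AᵢEᵢ) = δ_free.
The series flexibility is Σ Lᵢ/(AᵢEᵢ) = 380/(850×112×10³) + 190/(2050×208×10³) + 675/(800×45×10³) = 2.319×10⁻⁵ mm/N.
So P = 1.688 / 2.319×10⁻⁵ = 72.81 kN, tensile.
For the titanium alloy segment, free thermal change = 8.8×10⁻⁶×74×380 = 0.2475 mm and elastic change from P = 72810×380/(850×112×10³) = 0.2906 mm; these oppose, so the net change is 0.0432 mm (segment lengthens).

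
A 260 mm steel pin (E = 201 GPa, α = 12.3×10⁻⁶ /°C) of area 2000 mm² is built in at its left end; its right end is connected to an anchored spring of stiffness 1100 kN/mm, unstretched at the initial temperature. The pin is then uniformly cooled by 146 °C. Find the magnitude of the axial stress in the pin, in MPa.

Free thermal contraction: δ_free = αΔT L = 12.3×10⁻⁶ × 146 × 260 = 0.4669 mm.
Let P be the tensile force in the spring. The pin extends elastically by PL/(AE) and the spring stretches by P/k; together these equal δ_free.
P [ L/(AE) + 1/k ] = δ_free → P [ 260/(2000×201×10³) + 1/(1100×10³) ] = 0.4669.
P = 0.4669 / 1.556×10⁻⁶ = 300100 N.
σ = P/A = 300100/2000 = 150 MPa.

σ ≈ 150 MPa (tensile)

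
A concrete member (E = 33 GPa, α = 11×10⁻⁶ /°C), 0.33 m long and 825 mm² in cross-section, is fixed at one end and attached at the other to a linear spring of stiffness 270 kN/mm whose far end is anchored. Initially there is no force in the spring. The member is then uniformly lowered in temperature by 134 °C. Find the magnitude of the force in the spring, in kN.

P ≈ 30.7 kN

Free thermal contraction: δ_free = αΔT L = 11×10⁻⁶ × 134 × 330 = 0.4864 mm.
Let P be the tensile force in the spring. The member extends elastically by PL/(AE) and the spring stretches by P/k; together these equal δ_free.
So P = δ_free / [L/(AE) + 1/k] = 0.4864 / [ 330/(825×33×10³) + 1/(270×10³) ].
P = 0.4864 / 1.582×10⁻⁵ = 30740 N.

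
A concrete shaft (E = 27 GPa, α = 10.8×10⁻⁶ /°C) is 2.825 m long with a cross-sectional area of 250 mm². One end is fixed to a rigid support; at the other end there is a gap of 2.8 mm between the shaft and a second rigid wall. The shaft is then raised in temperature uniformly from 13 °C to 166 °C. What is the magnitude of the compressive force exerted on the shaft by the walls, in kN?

P ≈ 4.46 kN

If the wall were absent the shaft would grow by αΔT L = 10.8×10⁻⁶ × 153 × 2825 = 4.668 mm.
After closing the 2.8 mm clearance, 4.668 − 2.8 = 1.868 mm of expansion remains to be suppressed by the wall.
Compatibility: PL/(AE) = 1.868 mm, so σ = P/A = E × (1.868/2825) = 17.85 MPa.
P = σA = 17.85 × 250 = 4.463 kN.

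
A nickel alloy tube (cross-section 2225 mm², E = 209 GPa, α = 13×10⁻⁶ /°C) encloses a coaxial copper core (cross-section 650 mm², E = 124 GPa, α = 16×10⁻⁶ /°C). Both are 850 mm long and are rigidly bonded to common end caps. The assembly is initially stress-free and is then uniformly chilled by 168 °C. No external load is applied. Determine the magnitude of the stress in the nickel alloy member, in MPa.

σ ≈ 15.6 MPa (compressive)

The copper has the larger α, so on cooling it would change length more than the nickel alloy if both were free. The rigid plates force a common final length, so the copper is put into tension and the nickel alloy into compression, with equal and opposite forces P (no external load).
Compatibility of the two members (thermal + elastic change equal): (α₁ − α₂)ΔT = P·[1/(A₁E₁) + 1/(A₂E₂)].
|α₁ − α₂|·ΔT = 3×10⁻⁶ × 168 = 0.000504.
1/(A₁E₁) + 1/(A₂E₂) = 1/(2225×209×10³) + 1/(650×124×10³) = 1.456×10⁻⁸ N⁻¹.
P = 0.000504 / 1.456×10⁻⁸ = 34620 N = 34.62 kN.
σ_{nickel alloy} = P/A₁ = 34620/2225 = 15.56 MPa, compressive.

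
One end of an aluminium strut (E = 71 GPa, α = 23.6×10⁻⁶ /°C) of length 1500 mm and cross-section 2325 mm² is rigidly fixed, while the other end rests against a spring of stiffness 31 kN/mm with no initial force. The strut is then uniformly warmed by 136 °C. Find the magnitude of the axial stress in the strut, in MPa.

σ ≈ 50.1 MPa (compressive)

The unrestrained thermal change is αΔT L = 23.6×10⁻⁶ × 136 × 1500 = 4.814 mm.
With a force P in the spring, the elastic change of the strut is PL/(AE) and that of the spring is P/k; compatibility requires their sum to equal δ_free.
So P = δ_free / [L/(AE) + 1/k] = 4.814 / [ 1500/(2325×71×10³) + 1/(31×10³) ].
P = 4.814 / 4.134×10⁻⁵ = 116400 N.
σ = P/A = 116400/2325 = 50.08 MPa.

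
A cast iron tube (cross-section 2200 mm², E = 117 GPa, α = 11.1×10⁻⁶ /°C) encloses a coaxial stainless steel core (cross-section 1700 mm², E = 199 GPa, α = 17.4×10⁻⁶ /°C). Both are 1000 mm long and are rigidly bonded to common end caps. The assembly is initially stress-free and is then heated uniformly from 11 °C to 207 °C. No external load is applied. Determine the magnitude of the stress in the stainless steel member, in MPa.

σ ≈ 106 MPa (compressive)

Equilibrium of a rigid end plate with no external load gives equal and opposite internal forces ±P in the two members. Since α_{stainless steel} > α_{cast iron}, heating drives the stainless steel into compression and the cast iron into tension.
Setting the final lengths equal and cancelling L: (α₁ − α₂)ΔT = P/(A₁E₁) + P/(A₂E₂).
|α₁ − α₂|·ΔT = 6.3×10⁻⁶ × 196 = 0.001235.
1/(A₁E₁) + 1/(A₂E₂) = 1/(2200×117×10³) + 1/(1700×199×10³) = 6.841×10⁻⁹ N⁻¹.
So P = 0.001235 / 6.841×10⁻⁹ = 180.5 kN.
σ_{stainless steel} = P/A₂ = 180500/1700 = 106.2 MPa, compressive.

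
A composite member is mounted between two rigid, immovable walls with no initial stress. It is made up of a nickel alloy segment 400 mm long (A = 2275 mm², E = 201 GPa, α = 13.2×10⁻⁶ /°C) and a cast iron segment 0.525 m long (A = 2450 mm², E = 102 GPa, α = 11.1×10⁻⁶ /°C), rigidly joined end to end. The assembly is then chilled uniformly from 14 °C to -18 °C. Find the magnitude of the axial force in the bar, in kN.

P ≈ 119 kN (tensile)

With the walls removed the bar would change length by δ_free = Σ αᵢΔT Lᵢ = 13.2×10⁻⁶×32×400 + 11.1×10⁻⁶×32×525 = 0.3554 mm.
The walls prevent any net length change, so an axial force P (same in every segment) develops. Compatibility: P · Σ Lᵢ/(AᵢEᵢ) = δ_free.
Σ Lᵢ/(AᵢEᵢ) = 400/(2275×201×10³) + 525/(2450×102×10³) = 2.976×10⁻⁶ mm/N.
So P = 0.3554 / 2.976×10⁻⁶ = 119.5 kN, tensile.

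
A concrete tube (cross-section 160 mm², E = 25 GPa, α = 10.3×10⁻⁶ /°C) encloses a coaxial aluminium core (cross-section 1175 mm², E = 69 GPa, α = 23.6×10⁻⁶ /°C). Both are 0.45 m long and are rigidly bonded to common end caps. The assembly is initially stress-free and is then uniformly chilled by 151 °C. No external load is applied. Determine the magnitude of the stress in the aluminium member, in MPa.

The aluminium has the larger α, so on cooling it would change length more than the concrete if both were free. The rigid plates force a common final length, so the aluminium is put into tension and the concrete into compression, with equal and opposite forces P (no external load).
Compatibility of the two members (thermal + elastic change equal): (α₁ − α₂)ΔT = P·[1/(A₁E₁) + 1/(A₂E₂)].
|α₁ − α₂|·ΔT = 13.3×10⁻⁶ × 151 = 0.002008.
1/(A₁E₁) + 1/(A₂E₂) = 1/(160×25×10³) + 1/(1175×69×10³) = 2.623×10⁻⁷ N⁻¹.
P = 0.002008 / 2.623×10⁻⁷ = 7656 N = 7.656 kN.
σ_{aluminium} = P/A₂ = 7656/1175 = 6.515 MPa, tensile.

σ ≈ 6.52 MPa (tensile)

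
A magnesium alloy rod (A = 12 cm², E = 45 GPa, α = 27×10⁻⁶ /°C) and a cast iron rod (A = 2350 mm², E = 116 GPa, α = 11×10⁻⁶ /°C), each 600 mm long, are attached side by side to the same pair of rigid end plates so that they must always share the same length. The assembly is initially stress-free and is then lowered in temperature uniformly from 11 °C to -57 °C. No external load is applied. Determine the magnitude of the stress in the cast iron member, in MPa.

Equilibrium of a rigid end plate with no external load gives equal and opposite internal forces ±P in the two members. Since α_{magnesium alloy} > α_{cast iron}, cooling drives the magnesium alloy into tension and the cast iron into compression.
Equating the net (thermal + elastic) strains gives |α₁ − α₂|·ΔT = P·[1/(A₁E₁) + 1/(A₂E₂)].
|α₁ − α₂|·ΔT = 16×10⁻⁶ × 68 = 0.001088.
1/(A₁E₁) + 1/(A₂E₂) = 1/(1200×45×10³) + 1/(2350×116×10³) = 2.219×10⁻⁸ N⁻¹.
P = 0.001088 / 2.219×10⁻⁸ = 49040 N = 49.04 kN.
σ_{cast iron} = P/A₂ = 49040/2350 = 20.87 MPa, compressive.

σ ≈ 20.9 MPa (compressive)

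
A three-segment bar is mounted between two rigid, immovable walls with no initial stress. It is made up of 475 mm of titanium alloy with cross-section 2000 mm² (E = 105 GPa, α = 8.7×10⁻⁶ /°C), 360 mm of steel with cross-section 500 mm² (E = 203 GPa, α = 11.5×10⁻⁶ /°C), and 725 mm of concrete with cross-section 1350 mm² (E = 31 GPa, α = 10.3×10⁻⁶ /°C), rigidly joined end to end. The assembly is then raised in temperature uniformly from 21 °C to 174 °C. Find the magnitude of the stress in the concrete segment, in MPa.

σ ≈ 77.1 MPa (compressive)

If the supports were absent, the total length change would be Σ αᵢΔT Lᵢ = 8.7×10⁻⁶×153×475 + 11.5×10⁻⁶×153×360 + 10.3×10⁻⁶×153×725 = 2.408 mm.
The rigid supports impose zero overall length change; the single axial force P common to all segments must satisfy P Σ Lᵢ/(AᵢEᵢ) = δ_free.
The series flexibility is Σ Lᵢ/(AᵢEᵢ) = 475/(2000×105×10³) + 360/(500×203×10³) + 725/(1350×31×10³) = 2.313×10⁻⁵ mm/N.
So P = 2.408 / 2.313×10⁻⁵ = 104.1 kN, compressive.
σ_{concrete} = P / A = 104100 / 1350 = 77.12 MPa.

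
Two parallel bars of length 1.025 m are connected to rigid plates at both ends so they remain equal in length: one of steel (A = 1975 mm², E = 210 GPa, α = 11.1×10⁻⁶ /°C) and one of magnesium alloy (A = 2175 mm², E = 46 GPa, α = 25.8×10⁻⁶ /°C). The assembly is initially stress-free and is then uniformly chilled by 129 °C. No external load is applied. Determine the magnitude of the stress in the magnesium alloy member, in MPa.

σ ≈ 70.3 MPa (tensile)

Equilibrium of a rigid end plate with no external load gives equal and opposite internal forces ±P in the two members. Since α_{magnesium alloy} > α_{steel}, cooling drives the magnesium alloy into tension and the steel into compression.
Setting the final lengths equal and cancelling L: (α₁ − α₂)ΔT = P/(A₁E₁) + P/(A₂E₂).
|α₁ − α₂|·ΔT = 14.7×10⁻⁶ × 129 = 0.001896.
1/(A₁E₁) + 1/(A₂E₂) = 1/(1975×210×10³) + 1/(2175×46×10³) = 1.241×10⁻⁸ N⁻¹.
P = 0.001896 / 1.241×10⁻⁸ = 152900 N = 152.9 kN.
σ_{magnesium alloy} = P/A₂ = 152900/2175 = 70.28 MPa, tensile.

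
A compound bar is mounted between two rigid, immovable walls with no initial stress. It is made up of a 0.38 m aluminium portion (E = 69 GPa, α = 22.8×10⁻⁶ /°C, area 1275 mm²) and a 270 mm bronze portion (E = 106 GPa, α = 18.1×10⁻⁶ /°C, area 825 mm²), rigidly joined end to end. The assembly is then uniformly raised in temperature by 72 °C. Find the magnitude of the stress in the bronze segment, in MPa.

If the supports were absent, the total length change would be Σ αᵢΔT Lᵢ = 22.8×10⁻⁶×72×380 + 18.1×10⁻⁶×72×270 = 0.9757 mm.
The rigid supports impose zero overall length change; the single axial force P common to all segments must satisfy P Σ Lᵢ/(AᵢEᵢ) = δ_free.
Σ Lᵢ/(AᵢEᵢ) = 380/(1275×69×10³) + 270/(825×106×10³) = 7.407×10⁻⁶ mm/N.
P = 0.9757 / 7.407×10⁻⁶ = 131700 N = 131.7 kN, compressive.
σ_{bronze} = P / A = 131700 / 825 = 159.7 MPa.

σ ≈ 160 MPa (compressive)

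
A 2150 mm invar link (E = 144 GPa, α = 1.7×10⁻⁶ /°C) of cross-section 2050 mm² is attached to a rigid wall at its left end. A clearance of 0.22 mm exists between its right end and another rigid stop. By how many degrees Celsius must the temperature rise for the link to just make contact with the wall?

ΔT ≈ 60.2 °C

The gap closes when αΔT L = 0.22 mm, since the link is still unstressed at that instant.
So ΔT = g/(αL) = 0.22/(1.7×10⁻⁶ × 2150) = 60.19 °C.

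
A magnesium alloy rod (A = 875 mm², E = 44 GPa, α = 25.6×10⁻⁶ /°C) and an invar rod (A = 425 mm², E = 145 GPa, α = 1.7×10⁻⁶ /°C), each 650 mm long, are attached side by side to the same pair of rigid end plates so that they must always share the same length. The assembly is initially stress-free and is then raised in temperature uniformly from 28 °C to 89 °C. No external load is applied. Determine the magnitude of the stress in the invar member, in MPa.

The magnesium alloy has the larger α, so on heating it would change length more than the invar if both were free. The rigid plates force a common final length, so the magnesium alloy is put into compression and the invar into tension, with equal and opposite forces P (no external load).
Equating the net (thermal + elastic) strains gives |α₁ − α₂|·ΔT = P·[1/(A₁E₁) + 1/(A₂E₂)].
|α₁ − α₂|·ΔT = 23.9×10⁻⁶ × 61 = 0.001458.
1/(A₁E₁) + 1/(A₂E₂) = 1/(875×44×10³) + 1/(425×145×10³) = 4.22×10⁻⁸ N⁻¹.
P = 0.001458 / 4.22×10⁻⁸ = 34550 N = 34.55 kN.
σ_{invar} = P/A₂ = 34550/425 = 81.29 MPa, tensile.

σ ≈ 81.3 MPa (tensile)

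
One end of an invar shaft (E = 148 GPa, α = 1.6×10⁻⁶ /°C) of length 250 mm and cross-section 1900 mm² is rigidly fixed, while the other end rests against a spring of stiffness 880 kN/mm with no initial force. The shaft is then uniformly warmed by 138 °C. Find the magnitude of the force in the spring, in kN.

P ≈ 27.3 kN

The unrestrained thermal change is αΔT L = 1.6×10⁻⁶ × 138 × 250 = 0.0552 mm.
With a force P in the spring, the elastic change of the shaft is PL/(AE) and that of the spring is P/k; compatibility requires their sum to equal δ_free.
So P = δ_free / [L/(AE) + 1/k] = 0.0552 / [ 250/(1900×148×10³) + 1/(880×10³) ].
P = 0.0552 / 2.025×10⁻⁶ = 27250 N.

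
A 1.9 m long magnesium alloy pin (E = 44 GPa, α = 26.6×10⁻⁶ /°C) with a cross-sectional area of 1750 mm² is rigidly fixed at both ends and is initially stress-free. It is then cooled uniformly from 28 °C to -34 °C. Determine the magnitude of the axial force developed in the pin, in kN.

P ≈ 127 kN (tensile)

The ends cannot move, so σ = EαΔT = 44×10³ × 26.6×10⁻⁶ × 62 = 72.56 MPa.
Axial force P = σA = 72.56 × 1750 = 127000 N = 127 kN, tensile.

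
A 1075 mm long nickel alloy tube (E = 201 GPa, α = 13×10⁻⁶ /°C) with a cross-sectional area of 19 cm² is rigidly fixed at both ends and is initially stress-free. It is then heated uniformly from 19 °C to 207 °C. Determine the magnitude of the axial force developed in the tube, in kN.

P ≈ 933 kN (compressive)

With zero net strain, σ = E·αΔT = 201 GPa × 13×10⁻⁶ × 188 = 491.2 MPa.
P = AEαΔT = 1900 × 201×10³ × 13×10⁻⁶ × 188 = 933.4 kN (compressive).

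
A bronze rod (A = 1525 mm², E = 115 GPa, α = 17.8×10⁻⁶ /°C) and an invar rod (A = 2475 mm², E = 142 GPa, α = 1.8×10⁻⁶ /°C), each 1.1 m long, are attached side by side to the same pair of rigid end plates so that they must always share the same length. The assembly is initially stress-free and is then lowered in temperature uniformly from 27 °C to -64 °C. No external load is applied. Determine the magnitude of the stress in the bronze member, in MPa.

The bronze has the larger α, so on cooling it would change length more than the invar if both were free. The rigid plates force a common final length, so the bronze is put into tension and the invar into compression, with equal and opposite forces P (no external load).
Compatibility of the two members (thermal + elastic change equal): (α₁ − α₂)ΔT = P·[1/(A₁E₁) + 1/(A₂E₂)].
|α₁ − α₂|·ΔT = 16×10⁻⁶ × 91 = 0.001456.
1/(A₁E₁) + 1/(A₂E₂) = 1/(1525×115×10³) + 1/(2475×142×10³) = 8.547×10⁻⁹ N⁻¹.
So P = 0.001456 / 8.547×10⁻⁹ = 170.3 kN.
σ_{bronze} = P/A₁ = 170300/1525 = 111.7 MPa, tensile.

σ ≈ 112 MPa (tensile)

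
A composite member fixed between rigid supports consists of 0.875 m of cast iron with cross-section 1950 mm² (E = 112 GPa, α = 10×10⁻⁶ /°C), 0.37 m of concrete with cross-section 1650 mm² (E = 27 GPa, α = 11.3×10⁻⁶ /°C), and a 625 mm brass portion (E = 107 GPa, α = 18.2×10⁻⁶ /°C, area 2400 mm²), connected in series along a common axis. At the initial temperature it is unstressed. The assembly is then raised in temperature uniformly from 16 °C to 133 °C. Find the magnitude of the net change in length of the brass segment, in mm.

|ΔL| ≈ 0.861 mm

If the supports were absent, the total length change would be Σ αᵢΔT Lᵢ = 10×10⁻⁶×117×875 + 11.3×10⁻⁶×117×370 + 18.2×10⁻⁶×117×625 = 2.844 mm.
The walls prevent any net length change, so an axial force P (same in every segment) develops. Compatibility: P · Σ Lᵢ/(AᵢEᵢ) = δ_free.
Σ Lᵢ/(AᵢEᵢ) = 875/(1950×112×10³) + 370/(1650×27×10³) + 625/(2400×107×10³) = 1.475×10⁻⁵ mm/N.
So P = 2.844 / 1.475×10⁻⁵ = 192.9 kN, compressive.
For the brass segment, free thermal change = 18.2×10⁻⁶×117×625 = 1.331 mm and elastic change from P = 192900×625/(2400×107×10³) = 0.4694 mm; these oppose, so the net change is 0.861 mm (segment lengthens).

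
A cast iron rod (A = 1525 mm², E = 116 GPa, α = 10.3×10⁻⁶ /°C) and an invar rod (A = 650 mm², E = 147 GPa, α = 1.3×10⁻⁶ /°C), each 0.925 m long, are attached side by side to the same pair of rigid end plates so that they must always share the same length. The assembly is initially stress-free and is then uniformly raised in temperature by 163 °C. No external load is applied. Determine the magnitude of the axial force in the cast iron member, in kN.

The cast iron has the larger α, so on heating it would change length more than the invar if both were free. The rigid plates force a common final length, so the cast iron is put into compression and the invar into tension, with equal and opposite forces P (no external load).
Setting the final lengths equal and cancelling L: (α₁ − α₂)ΔT = P/(A₁E₁) + P/(A₂E₂).
|α₁ − α₂|·ΔT = 9×10⁻⁶ × 163 = 0.001467.
1/(A₁E₁) + 1/(A₂E₂) = 1/(1525×116×10³) + 1/(650×147×10³) = 1.612×10⁻⁸ N⁻¹.
So P = 0.001467 / 1.612×10⁻⁸ = 91.01 kN.

P ≈ 91 kN (compressive in the cast iron)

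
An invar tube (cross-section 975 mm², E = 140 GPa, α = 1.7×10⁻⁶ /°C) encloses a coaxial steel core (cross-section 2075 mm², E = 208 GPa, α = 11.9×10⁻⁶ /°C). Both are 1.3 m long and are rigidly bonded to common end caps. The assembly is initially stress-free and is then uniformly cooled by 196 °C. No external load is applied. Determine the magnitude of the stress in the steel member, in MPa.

σ ≈ 99.9 MPa (tensile)

The steel has the larger α, so on cooling it would change length more than the invar if both were free. The rigid plates force a common final length, so the steel is put into tension and the invar into compression, with equal and opposite forces P (no external load).
Compatibility of the two members (thermal + elastic change equal): (α₁ − α₂)ΔT = P·[1/(A₁E₁) + 1/(A₂E₂)].
|α₁ − α₂|·ΔT = 10.2×10⁻⁶ × 196 = 0.001999.
1/(A₁E₁) + 1/(A₂E₂) = 1/(975×140×10³) + 1/(2075×208×10³) = 9.643×10⁻⁹ N⁻¹.
So P = 0.001999 / 9.643×10⁻⁹ = 207.3 kN.
σ_{steel} = P/A₂ = 207300/2075 = 99.91 MPa, tensile.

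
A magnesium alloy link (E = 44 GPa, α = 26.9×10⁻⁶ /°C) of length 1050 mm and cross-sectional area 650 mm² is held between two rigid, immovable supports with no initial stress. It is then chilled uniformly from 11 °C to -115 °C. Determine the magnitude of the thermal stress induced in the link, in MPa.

The supports are rigid, so the total axial strain is zero. The restrained thermal strain is ε = αΔT = 26.9×10⁻⁶ × 126 = 3389.4×10⁻⁶.
The stress required to suppress this strain is σ = Eε = 44×10³ × 3389.4×10⁻⁶ = 149.1 MPa, tensile since the link is trying to contract.

σ ≈ 149 MPa (tensile)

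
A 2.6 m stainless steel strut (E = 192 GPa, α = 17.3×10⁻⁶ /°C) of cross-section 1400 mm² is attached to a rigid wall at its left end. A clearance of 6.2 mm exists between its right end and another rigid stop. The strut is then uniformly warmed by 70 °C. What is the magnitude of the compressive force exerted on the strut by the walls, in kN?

P ≈ 0 kN

If the wall were absent the strut would grow by αΔT L = 17.3×10⁻⁶ × 70 × 2600 = 3.149 mm.
Since δ_free = 3.15 mm is less than the 6.2 mm gap, the strut never touches the wall. No axial force develops.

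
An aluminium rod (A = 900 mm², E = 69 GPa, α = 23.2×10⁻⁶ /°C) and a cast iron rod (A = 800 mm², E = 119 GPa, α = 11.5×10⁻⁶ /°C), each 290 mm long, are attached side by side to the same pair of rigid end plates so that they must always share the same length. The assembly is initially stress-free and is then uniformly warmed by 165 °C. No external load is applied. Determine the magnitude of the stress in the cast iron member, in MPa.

σ ≈ 90.7 MPa (tensile)

The aluminium has the larger α, so on heating it would change length more than the cast iron if both were free. The rigid plates force a common final length, so the aluminium is put into compression and the cast iron into tension, with equal and opposite forces P (no external load).
Equating the net (thermal + elastic) strains gives |α₁ − α₂|·ΔT = P·[1/(A₁E₁) + 1/(A₂E₂)].
|α₁ − α₂|·ΔT = 11.7×10⁻⁶ × 165 = 0.00193.
1/(A₁E₁) + 1/(A₂E₂) = 1/(900×69×10³) + 1/(800×119×10³) = 2.661×10⁻⁸ N⁻¹.
So P = 0.00193 / 2.661×10⁻⁸ = 72.56 kN.
σ_{cast iron} = P/A₂ = 72560/800 = 90.69 MPa, tensile.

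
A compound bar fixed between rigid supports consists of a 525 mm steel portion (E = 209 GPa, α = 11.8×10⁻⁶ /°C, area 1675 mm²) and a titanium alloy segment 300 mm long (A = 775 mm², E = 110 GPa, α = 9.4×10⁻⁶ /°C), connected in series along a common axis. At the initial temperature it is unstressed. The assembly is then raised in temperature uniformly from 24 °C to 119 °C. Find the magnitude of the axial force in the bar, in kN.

Free thermal expansion of the whole bar: Σ αᵢΔT Lᵢ = 11.8×10⁻⁶×95×525 + 9.4×10⁻⁶×95×300 = 0.8564 mm.
Since the ends are fixed, an axial force P builds up, equal in every segment, with P · Σ Lᵢ/(AᵢEᵢ) = δ_free.
Σ Lᵢ/(AᵢEᵢ) = 525/(1675×209×10³) + 300/(775×110×10³) = 5.019×10⁻⁶ mm/N.
Hence P = δ_free / Σ(L/AE) = 0.8564/5.019×10⁻⁶ = 170.6 kN (compressive).

P ≈ 171 kN (compressive)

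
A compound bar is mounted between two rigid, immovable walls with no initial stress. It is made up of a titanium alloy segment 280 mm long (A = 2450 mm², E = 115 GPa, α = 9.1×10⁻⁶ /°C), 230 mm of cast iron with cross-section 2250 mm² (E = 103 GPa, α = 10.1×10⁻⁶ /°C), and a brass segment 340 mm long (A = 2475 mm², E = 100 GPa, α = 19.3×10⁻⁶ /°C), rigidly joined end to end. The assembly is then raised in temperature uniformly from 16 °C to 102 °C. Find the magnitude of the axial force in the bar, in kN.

With the walls removed the bar would change length by δ_free = Σ αᵢΔT Lᵢ = 9.1×10⁻⁶×86×280 + 10.1×10⁻⁶×86×230 + 19.3×10⁻⁶×86×340 = 0.9832 mm.
The walls prevent any net length change, so an axial force P (same in every segment) develops. Compatibility: P · Σ Lᵢ/(AᵢEᵢ) = δ_free.
The series flexibility is Σ Lᵢ/(AᵢEᵢ) = 280/(2450×115×10³) + 230/(2250×103×10³) + 340/(2475×100×10³) = 3.36×10⁻⁶ mm/N.
P = 0.9832 / 3.36×10⁻⁶ = 292600 N = 292.6 kN, compressive.

P ≈ 293 kN (compressive)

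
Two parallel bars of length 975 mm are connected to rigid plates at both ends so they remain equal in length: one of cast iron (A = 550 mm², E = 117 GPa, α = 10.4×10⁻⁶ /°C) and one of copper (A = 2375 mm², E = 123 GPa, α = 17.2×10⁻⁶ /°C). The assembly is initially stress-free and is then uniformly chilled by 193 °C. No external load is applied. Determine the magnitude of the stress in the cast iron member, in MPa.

Both members must finish at the same length. With the larger α, the copper tends to over-contract; the plates restrain it, putting the copper in tension and the cast iron in compression. With no external load the two internal forces are equal and opposite, magnitude P.
Compatibility of the two members (thermal + elastic change equal): (α₁ − α₂)ΔT = P·[1/(A₁E₁) + 1/(A₂E₂)].
|α₁ − α₂|·ΔT = 6.8×10⁻⁶ × 193 = 0.001312.
1/(A₁E₁) + 1/(A₂E₂) = 1/(550×117×10³) + 1/(2375×123×10³) = 1.896×10⁻⁸ N⁻¹.
So P = 0.001312 / 1.896×10⁻⁸ = 69.21 kN.
σ_{cast iron} = P/A₁ = 69210/550 = 125.8 MPa, compressive.

σ ≈ 126 MPa (compressive)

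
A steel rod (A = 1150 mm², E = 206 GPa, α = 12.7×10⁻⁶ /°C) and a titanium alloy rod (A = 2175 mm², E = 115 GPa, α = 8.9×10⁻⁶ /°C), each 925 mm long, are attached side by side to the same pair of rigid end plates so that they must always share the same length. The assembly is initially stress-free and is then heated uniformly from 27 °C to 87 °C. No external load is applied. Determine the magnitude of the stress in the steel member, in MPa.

σ ≈ 24.1 MPa (compressive)

Both members must finish at the same length. With the larger α, the steel tends to over-expand; the plates restrain it, putting the steel in compression and the titanium alloy in tension. With no external load the two internal forces are equal and opposite, magnitude P.
Compatibility of the two members (thermal + elastic change equal): (α₁ − α₂)ΔT = P·[1/(A₁E₁) + 1/(A₂E₂)].
|α₁ − α₂|·ΔT = 3.8×10⁻⁶ × 60 = 0.000228.
1/(A₁E₁) + 1/(A₂E₂) = 1/(1150×206×10³) + 1/(2175×115×10³) = 8.219×10⁻⁹ N⁻¹.
So P = 0.000228 / 8.219×10⁻⁹ = 27.74 kN.
σ_{steel} = P/A₁ = 27740/1150 = 24.12 MPa, compressive.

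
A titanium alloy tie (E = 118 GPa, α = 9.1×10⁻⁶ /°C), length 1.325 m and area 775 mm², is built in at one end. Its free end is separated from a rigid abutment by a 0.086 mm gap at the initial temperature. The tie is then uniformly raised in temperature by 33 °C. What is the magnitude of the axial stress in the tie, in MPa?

σ ≈ 27.8 MPa (compressive)

Unrestrained expansion: δ_free = αΔT L = 9.1×10⁻⁶ × 33 × 1325 = 0.3979 mm.
The gap closes (δ_free > 0.086 mm) and the wall then resists a further 0.3979 − 0.086 = 0.3119 mm of expansion.
Compatibility: PL/(AE) = 0.3119 mm, so σ = P/A = E × (0.3119/1325) = 27.78 MPa.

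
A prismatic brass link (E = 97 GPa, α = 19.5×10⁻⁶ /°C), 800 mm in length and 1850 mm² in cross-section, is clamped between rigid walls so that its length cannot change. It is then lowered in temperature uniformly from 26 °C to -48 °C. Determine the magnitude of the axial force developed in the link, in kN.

The ends cannot move, so σ = EαΔT = 97×10³ × 19.5×10⁻⁶ × 74 = 140 MPa.
Axial force P = σA = 140 × 1850 = 258900 N = 258.9 kN, tensile.

P ≈ 259 kN (tensile)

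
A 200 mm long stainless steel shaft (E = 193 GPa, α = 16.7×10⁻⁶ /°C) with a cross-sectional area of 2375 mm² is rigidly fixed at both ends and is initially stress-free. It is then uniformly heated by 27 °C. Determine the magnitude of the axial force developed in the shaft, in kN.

With zero net strain, σ = E·αΔT = 193 GPa × 16.7×10⁻⁶ × 27 = 87.02 MPa.
Then P = σA = 87.02 × 2375 mm² = 206.7 kN, compressive.

P ≈ 207 kN (compressive)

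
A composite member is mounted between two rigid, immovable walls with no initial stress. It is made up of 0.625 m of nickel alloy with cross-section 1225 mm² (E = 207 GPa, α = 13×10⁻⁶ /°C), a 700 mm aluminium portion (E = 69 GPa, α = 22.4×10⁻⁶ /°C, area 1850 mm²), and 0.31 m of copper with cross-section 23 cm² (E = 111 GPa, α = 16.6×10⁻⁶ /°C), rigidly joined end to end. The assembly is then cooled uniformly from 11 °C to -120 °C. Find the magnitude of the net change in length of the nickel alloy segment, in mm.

If the supports were absent, the total length change would be Σ αᵢΔT Lᵢ = 13×10⁻⁶×131×625 + 22.4×10⁻⁶×131×700 + 16.6×10⁻⁶×131×310 = 3.793 mm.
The walls prevent any net length change, so an axial force P (same in every segment) develops. Compatibility: P · Σ Lᵢ/(AᵢEᵢ) = δ_free.
Σ Lᵢ/(AᵢEᵢ) = 625/(1225×207×10³) + 700/(1850×69×10³) + 310/(2300×111×10³) = 9.163×10⁻⁶ mm/N.
P = 3.793 / 9.163×10⁻⁶ = 413900 N = 413.9 kN, tensile.
For the nickel alloy segment, free thermal change = 13×10⁻⁶×131×625 = 1.064 mm and elastic change from P = 413900×625/(1225×207×10³) = 1.02 mm; these oppose, so the net change is 0.0442 mm (segment shortens).

|ΔL| ≈ 0.0442 mm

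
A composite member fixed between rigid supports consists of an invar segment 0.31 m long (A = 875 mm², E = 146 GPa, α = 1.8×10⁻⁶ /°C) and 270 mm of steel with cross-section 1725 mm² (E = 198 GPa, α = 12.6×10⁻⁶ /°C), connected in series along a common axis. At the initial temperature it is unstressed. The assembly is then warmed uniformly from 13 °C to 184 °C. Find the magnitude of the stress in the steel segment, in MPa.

σ ≈ 122 MPa (compressive)

If the supports were absent, the total length change would be Σ αᵢΔT Lᵢ = 1.8×10⁻⁶×171×310 + 12.6×10⁻⁶×171×270 = 0.6772 mm.
The rigid supports impose zero overall length change; the single axial force P common to all segments must satisfy P Σ Lᵢ/(AᵢEᵢ) = δ_free.
Σ Lᵢ/(AᵢEᵢ) = 310/(875×146×10³) + 270/(1725×198×10³) = 3.217×10⁻⁶ mm/N.
P = 0.6772 / 3.217×10⁻⁶ = 210500 N = 210.5 kN, compressive.
σ_{steel} = P / A = 210500 / 1725 = 122 MPa.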